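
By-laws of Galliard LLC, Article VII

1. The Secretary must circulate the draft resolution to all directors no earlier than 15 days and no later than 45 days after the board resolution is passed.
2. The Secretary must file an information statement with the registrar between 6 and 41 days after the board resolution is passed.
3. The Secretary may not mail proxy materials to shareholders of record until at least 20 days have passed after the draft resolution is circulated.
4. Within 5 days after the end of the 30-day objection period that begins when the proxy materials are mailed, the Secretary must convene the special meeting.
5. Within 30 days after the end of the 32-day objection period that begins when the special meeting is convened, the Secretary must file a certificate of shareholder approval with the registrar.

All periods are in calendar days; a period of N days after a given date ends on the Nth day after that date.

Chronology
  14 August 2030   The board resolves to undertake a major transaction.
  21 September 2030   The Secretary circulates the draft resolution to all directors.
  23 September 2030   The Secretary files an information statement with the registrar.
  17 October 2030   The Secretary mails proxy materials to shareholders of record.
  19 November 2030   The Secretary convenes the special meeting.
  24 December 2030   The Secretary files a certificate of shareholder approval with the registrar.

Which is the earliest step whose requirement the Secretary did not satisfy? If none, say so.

Step 1 — 15 and 45 days from 14 August 2030 (when the board resolution is passed) are 29 August 2030 and 28 September 2030 respectively; done 21 September 2030, which is between those dates.
Step 2 — 6 and 41 days from 14 August 2030 (when the board resolution is passed) are 20 August 2030 and 24 September 2030 respectively; done 23 September 2030 — within the window.
Step 3 — must wait 20 days from 21 September 2030 (when the draft resolution is circulated), so not before 11 October 2030; done 17 October 2030 — permitted.
Step 4 — counting 5 days from 16 November 2030 (end of the 30-day objection period, which began when the proxy materials are mailed on 17 October 2030) gives a deadline of 21 November 2030; done 19 November 2030 — timely.
Step 5 — counting 30 days from 21 December 2030 (end of the 32-day objection period, which began when the special meeting is convened on 19 November 2030) gives a deadline of 20 January 2031; done 24 December 2030 — timely.

None — every step was satisfied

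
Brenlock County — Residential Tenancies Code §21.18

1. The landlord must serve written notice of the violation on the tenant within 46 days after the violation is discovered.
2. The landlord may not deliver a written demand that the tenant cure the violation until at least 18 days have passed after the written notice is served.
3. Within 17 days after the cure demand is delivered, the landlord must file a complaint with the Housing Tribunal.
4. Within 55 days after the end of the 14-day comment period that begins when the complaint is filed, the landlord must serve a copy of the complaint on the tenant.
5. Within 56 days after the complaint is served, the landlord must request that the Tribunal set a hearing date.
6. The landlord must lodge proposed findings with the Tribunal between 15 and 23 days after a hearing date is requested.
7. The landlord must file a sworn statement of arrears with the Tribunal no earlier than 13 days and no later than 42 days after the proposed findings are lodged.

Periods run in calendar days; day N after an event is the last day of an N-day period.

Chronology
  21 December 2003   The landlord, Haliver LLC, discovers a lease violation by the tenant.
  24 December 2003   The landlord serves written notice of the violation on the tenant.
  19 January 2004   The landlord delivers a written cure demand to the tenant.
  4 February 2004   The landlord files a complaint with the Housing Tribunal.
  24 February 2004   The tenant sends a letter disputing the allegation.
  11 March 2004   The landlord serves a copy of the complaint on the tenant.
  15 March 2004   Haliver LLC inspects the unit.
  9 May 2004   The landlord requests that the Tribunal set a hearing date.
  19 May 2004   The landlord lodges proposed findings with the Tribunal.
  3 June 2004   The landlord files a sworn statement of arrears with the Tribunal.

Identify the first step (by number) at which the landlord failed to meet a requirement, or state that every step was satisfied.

Step 1 — counting 46 days from 21 December 2003 (when the violation is discovered) gives a deadline of 5 February 2004; done 24 December 2003 — timely.
Step 2 — must wait 18 days from 24 December 2003 (when the written notice is served), so not before 11 January 2004; done 19 January 2004 — permitted.
Step 3 — counting 17 days from 19 January 2004 (when the cure demand is delivered) gives a deadline of 5 February 2004; 4 February 2004 is within that limit.
Step 4 — counting 55 days from 18 February 2004 (end of the 14-day comment period, which began when the complaint is filed on 4 February 2004) gives a deadline of 13 April 2004; done 11 March 2004 — timely.
Step 5 — counting 56 days from 11 March 2004 (when the complaint is served) gives a deadline of 6 May 2004; 9 May 2004 misses that deadline by 3 days.
The analysis stops there.

Step 5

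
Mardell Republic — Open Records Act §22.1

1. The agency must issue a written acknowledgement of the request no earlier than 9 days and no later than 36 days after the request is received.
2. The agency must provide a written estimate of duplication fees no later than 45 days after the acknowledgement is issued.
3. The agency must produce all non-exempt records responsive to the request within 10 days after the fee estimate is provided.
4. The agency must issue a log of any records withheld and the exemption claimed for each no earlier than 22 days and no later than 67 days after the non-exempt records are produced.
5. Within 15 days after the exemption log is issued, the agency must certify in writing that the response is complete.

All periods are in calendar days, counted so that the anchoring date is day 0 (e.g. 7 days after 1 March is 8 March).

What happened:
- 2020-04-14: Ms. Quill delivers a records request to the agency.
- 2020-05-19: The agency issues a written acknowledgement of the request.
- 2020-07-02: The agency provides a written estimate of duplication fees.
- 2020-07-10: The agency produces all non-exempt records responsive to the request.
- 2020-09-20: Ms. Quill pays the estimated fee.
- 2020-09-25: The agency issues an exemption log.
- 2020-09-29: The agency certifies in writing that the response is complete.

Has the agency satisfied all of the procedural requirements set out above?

Step 1 — 9 and 36 days from 2020-04-14 (when the request is received) are 2020-04-23 and 2020-05-20 respectively; done 2020-05-19, which is between those dates.
Step 2 — counting 45 days from 2020-05-19 (when the acknowledgement is issued) gives a deadline of 2020-07-03; 2020-07-02 is within that limit.
Step 3 — counting 10 days from 2020-07-02 (when the fee estimate is provided) gives a deadline of 2020-07-12; completed 2020-07-10, before the deadline.
Step 4 — 22 and 67 days from 2020-07-10 (when the non-exempt records are produced) are 2020-08-01 and 2020-09-15 respectively; done 2020-09-25 — 10 days after the window closed.

No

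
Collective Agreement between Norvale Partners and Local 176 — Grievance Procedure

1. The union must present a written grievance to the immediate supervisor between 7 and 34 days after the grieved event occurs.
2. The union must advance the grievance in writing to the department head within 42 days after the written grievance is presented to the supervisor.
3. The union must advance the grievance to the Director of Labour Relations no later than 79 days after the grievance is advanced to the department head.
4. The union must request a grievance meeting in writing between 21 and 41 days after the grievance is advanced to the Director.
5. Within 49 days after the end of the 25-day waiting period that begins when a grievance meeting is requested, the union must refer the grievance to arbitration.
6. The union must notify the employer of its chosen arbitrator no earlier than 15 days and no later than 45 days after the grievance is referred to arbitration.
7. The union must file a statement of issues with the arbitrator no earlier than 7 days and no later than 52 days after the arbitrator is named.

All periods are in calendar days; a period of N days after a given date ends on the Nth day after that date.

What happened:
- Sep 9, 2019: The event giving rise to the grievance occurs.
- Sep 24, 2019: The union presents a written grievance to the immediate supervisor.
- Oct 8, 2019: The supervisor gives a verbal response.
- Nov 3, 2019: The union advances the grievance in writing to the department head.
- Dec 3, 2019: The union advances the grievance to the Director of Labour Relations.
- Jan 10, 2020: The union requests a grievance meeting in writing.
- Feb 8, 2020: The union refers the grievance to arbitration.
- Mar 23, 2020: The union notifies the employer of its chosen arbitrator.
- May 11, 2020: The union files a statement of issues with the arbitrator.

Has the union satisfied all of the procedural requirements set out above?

Yes

Step 1 — 7 and 34 days from Sep 9, 2019 (when the grieved event occurs) are Sep 16, 2019 and Oct 13, 2019 respectively; done Sep 24, 2019 — within the window.
Step 2 — counting 42 days from Sep 24, 2019 (when the written grievance is presented to the supervisor) gives a deadline of Nov 5, 2019; Nov 3, 2019 is within that limit.
Step 3 — counting 79 days from Nov 3, 2019 (when the grievance is advanced to the department head) gives a deadline of Jan 21, 2020; done Dec 3, 2019 — timely.
Step 4 — 21 and 41 days from Dec 3, 2019 (when the grievance is advanced to the Director) are Dec 24, 2019 and Jan 13, 2020 respectively; done Jan 10, 2020, which is between those dates.
Step 5 — counting 49 days from Feb 4, 2020 (end of the 25-day waiting period, which began when a grievance meeting is requested on Jan 10, 2020) gives a deadline of Mar 24, 2020; completed Feb 8, 2020, before the deadline.
Step 6 — 15 and 45 days from Feb 8, 2020 (when the grievance is referred to arbitration) are Feb 23, 2020 and Mar 24, 2020 respectively; done Mar 23, 2020 — within the window.
Step 7 — 7 and 52 days from Mar 23, 2020 (when the arbitrator is named) are Mar 30, 2020 and May 14, 2020 respectively; done May 11, 2020, which is between those dates.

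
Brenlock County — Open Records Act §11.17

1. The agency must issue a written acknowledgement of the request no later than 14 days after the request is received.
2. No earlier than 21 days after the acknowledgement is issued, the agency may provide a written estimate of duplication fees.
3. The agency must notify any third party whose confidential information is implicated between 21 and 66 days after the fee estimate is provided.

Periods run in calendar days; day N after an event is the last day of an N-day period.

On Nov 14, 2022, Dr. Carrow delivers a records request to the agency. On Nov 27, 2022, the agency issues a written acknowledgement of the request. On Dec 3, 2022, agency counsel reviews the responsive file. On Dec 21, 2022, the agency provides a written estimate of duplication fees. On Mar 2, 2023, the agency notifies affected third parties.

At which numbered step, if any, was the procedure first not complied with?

Step 3

Step 1 — counting 14 days from Nov 14, 2022 (when the request is received) gives a deadline of Nov 28, 2022; Nov 27, 2022 is within that limit.
Step 2 — must wait 21 days from Nov 27, 2022 (when the acknowledgement is issued), so not before Dec 18, 2022; done Dec 21, 2022 — permitted.
Step 3 — 21 and 66 days from Dec 21, 2022 (when the fee estimate is provided) are Jan 11, 2023 and Feb 25, 2023 respectively; Mar 2, 2023 is 5 days past the end of the window.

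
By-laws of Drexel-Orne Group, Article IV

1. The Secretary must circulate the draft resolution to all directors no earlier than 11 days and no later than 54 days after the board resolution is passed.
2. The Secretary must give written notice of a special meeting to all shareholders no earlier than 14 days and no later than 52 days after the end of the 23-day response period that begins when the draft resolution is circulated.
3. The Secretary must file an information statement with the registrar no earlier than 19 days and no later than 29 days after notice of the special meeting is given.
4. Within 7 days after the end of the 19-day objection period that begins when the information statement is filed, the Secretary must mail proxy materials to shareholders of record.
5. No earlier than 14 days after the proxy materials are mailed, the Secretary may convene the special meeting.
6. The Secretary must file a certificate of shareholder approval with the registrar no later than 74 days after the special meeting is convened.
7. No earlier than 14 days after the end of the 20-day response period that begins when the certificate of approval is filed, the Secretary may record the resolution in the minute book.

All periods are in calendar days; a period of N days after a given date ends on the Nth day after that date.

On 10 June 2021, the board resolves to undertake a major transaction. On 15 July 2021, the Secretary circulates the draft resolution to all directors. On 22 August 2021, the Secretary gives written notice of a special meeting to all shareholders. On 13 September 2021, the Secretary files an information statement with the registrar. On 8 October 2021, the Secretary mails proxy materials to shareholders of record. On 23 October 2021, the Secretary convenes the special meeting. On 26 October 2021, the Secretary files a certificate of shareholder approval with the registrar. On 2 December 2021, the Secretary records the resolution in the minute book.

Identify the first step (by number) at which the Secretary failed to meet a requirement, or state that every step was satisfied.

None — every step was satisfied

Step 1: the window is 11–54 days after 10 June 2021 (when the board resolution is passed), so 21 June 2021 through 3 August 2021; 15 July 2021 falls inside that range.
Step 2: the window is 14–52 days after 7 August 2021 (end of the 23-day response period, which began when the draft resolution is circulated on 15 July 2021), so 21 August 2021 through 28 September 2021; done 22 August 2021 — within the window.
Step 3: the window is 19–29 days after 22 August 2021 (when notice of the special meeting is given), so 10 September 2021 through 20 September 2021; 13 September 2021 falls inside that range.
Step 4: 7 days after 2 October 2021 (end of the 19-day objection period, which began when the information statement is filed on 13 September 2021) is 9 October 2021; 8 October 2021 is within that limit.
Step 5: the earliest permitted date is 14 days after 8 October 2021 (when the proxy materials are mailed), i.e. 22 October 2021; done 23 October 2021, after the minimum wait.
Step 6: 74 days after 23 October 2021 (when the special meeting is convened) is 5 January 2022; 26 October 2021 is within that limit.
Step 7: the earliest permitted date is 14 days after 15 November 2021 (end of the 20-day response period, which began when the certificate of approval is filed on 26 October 2021), i.e. 29 November 2021; done 2 December 2021 — permitted.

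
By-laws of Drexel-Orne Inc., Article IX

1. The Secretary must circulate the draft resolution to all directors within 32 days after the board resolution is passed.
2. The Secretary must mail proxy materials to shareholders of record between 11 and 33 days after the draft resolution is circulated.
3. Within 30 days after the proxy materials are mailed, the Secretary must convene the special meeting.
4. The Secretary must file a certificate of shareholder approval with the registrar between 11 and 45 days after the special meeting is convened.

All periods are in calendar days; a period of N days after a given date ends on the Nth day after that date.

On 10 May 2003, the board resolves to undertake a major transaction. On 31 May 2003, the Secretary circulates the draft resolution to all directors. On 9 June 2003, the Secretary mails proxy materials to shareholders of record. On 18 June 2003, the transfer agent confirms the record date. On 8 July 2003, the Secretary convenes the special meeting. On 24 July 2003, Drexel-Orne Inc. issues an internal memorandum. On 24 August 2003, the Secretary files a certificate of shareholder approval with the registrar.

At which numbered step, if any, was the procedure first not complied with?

Step 2

(1) due by 10 May 2003 + 32 days = 11 June 2003; completed 31 May 2003, before the deadline.
(2) the permitted window runs from 31 May 2003 + 11 = 11 June 2003 to 31 May 2003 + 33 = 3 July 2003; 9 June 2003 is 2 days too early.
The procedure was therefore not followed at step 2.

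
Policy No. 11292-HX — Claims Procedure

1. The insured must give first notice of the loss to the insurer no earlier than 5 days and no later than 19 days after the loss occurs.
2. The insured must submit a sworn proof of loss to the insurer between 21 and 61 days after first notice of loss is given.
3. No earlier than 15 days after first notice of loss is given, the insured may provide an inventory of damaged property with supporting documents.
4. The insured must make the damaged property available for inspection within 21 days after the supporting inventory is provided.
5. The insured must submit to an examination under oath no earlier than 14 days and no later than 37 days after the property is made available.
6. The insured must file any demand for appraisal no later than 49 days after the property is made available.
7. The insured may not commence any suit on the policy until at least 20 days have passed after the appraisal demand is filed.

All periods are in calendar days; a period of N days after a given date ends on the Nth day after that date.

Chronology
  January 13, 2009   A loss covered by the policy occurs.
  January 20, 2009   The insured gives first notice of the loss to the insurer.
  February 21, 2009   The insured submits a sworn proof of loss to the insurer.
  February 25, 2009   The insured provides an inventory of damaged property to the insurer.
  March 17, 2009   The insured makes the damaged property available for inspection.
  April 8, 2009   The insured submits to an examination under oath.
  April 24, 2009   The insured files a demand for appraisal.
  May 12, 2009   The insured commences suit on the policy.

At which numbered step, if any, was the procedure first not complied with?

(1) the permitted window runs from January 13, 2009 + 5 = January 18, 2009 to January 13, 2009 + 19 = February 1, 2009; done January 20, 2009 — within the window.
(2) the permitted window runs from January 20, 2009 + 21 = February 10, 2009 to January 20, 2009 + 61 = March 22, 2009; done February 21, 2009 — within the window.
(3) permitted from January 20, 2009 + 15 days = February 4, 2009 onward; done February 25, 2009 — permitted.
(4) due by February 25, 2009 + 21 days = March 18, 2009; completed March 17, 2009, before the deadline.
(5) the permitted window runs from March 17, 2009 + 14 = March 31, 2009 to March 17, 2009 + 37 = April 23, 2009; April 8, 2009 falls inside that range.
(6) due by March 17, 2009 + 49 days = May 5, 2009; done April 24, 2009 — timely.
(7) permitted from April 24, 2009 + 20 days = May 14, 2009 onward; done May 12, 2009 — 2 days too early.
The procedure was therefore not followed at step 7.

Step 7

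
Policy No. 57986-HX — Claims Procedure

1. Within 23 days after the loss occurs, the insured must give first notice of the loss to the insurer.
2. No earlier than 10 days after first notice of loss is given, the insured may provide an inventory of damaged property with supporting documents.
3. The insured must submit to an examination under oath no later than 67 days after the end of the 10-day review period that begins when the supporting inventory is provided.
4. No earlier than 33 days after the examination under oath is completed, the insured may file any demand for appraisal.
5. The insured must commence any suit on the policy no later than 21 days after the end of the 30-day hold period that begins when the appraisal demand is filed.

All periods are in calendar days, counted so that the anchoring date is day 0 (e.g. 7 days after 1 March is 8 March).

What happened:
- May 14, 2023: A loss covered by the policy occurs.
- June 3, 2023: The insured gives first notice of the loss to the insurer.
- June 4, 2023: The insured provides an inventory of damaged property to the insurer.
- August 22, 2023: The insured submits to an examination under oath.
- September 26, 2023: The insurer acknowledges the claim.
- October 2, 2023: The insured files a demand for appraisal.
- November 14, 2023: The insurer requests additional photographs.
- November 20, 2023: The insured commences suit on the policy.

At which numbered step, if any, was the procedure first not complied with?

Step 2

(1) due by May 14, 2023 + 23 days = June 6, 2023; completed June 3, 2023, before the deadline.
(2) permitted from June 3, 2023 + 10 days = June 13, 2023 onward; June 4, 2023 is 9 days before the earliest permitted date.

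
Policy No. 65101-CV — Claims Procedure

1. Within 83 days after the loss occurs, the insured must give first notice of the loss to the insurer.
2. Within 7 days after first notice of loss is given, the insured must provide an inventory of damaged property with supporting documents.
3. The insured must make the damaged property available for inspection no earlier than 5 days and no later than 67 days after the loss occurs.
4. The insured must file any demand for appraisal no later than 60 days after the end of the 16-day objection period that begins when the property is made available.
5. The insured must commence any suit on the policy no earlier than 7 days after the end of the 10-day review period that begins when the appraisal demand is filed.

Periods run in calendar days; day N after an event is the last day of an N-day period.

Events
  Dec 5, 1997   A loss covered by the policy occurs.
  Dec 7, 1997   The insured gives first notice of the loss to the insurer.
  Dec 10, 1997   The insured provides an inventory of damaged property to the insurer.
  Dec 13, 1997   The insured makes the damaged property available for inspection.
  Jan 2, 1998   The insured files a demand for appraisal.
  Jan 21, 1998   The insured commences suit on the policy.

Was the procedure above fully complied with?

Step 1 — counting 83 days from Dec 5, 1997 (when the loss occurs) gives a deadline of Feb 26, 1998; completed Dec 7, 1997, before the deadline.
Step 2 — counting 7 days from Dec 7, 1997 (when first notice of loss is given) gives a deadline of Dec 14, 1997; completed Dec 10, 1997, before the deadline.
Step 3 — 5 and 67 days from Dec 5, 1997 (when the loss occurs) are Dec 10, 1997 and Feb 10, 1998 respectively; done Dec 13, 1997, which is between those dates.
Step 4 — counting 60 days from Dec 29, 1997 (end of the 16-day objection period, which began when the property is made available on Dec 13, 1997) gives a deadline of Feb 27, 1998; Jan 2, 1998 is within that limit.
Step 5 — must wait 7 days from Jan 12, 1998 (end of the 10-day review period, which began when the appraisal demand is filed on Jan 2, 1998), so not before Jan 19, 1998; done Jan 21, 1998 — permitted.

Yes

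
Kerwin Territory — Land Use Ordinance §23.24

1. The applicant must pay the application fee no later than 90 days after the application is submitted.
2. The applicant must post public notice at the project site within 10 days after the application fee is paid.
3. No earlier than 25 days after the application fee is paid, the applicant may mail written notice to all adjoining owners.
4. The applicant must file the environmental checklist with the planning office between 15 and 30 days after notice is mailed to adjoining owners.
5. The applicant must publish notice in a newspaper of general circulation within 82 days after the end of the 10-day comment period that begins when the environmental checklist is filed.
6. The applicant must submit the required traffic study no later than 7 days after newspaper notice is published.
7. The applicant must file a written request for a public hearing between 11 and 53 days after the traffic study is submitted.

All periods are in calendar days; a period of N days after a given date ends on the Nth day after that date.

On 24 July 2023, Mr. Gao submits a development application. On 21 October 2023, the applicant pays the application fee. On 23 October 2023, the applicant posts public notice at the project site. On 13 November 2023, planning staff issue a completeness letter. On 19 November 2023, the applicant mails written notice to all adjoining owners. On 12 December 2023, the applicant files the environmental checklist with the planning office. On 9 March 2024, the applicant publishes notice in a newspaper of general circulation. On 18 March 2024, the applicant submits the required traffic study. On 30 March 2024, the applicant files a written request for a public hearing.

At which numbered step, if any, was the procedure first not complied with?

Step 6

(1) due by 24 July 2023 + 90 days = 22 October 2023; 21 October 2023 is within that limit.
(2) due by 21 October 2023 + 10 days = 31 October 2023; 23 October 2023 is within that limit.
(3) permitted from 21 October 2023 + 25 days = 15 November 2023 onward; done 19 November 2023 — permitted.
(4) the permitted window runs from 19 November 2023 + 15 = 4 December 2023 to 19 November 2023 + 30 = 19 December 2023; done 12 December 2023 — within the window.
(5) due by 22 December 2023 + 82 days = 13 March 2024; completed 9 March 2024, before the deadline.
(6) due by 9 March 2024 + 7 days = 16 March 2024; not done until 18 March 2024, 2 days after the deadline.
The procedure was therefore not followed at step 6.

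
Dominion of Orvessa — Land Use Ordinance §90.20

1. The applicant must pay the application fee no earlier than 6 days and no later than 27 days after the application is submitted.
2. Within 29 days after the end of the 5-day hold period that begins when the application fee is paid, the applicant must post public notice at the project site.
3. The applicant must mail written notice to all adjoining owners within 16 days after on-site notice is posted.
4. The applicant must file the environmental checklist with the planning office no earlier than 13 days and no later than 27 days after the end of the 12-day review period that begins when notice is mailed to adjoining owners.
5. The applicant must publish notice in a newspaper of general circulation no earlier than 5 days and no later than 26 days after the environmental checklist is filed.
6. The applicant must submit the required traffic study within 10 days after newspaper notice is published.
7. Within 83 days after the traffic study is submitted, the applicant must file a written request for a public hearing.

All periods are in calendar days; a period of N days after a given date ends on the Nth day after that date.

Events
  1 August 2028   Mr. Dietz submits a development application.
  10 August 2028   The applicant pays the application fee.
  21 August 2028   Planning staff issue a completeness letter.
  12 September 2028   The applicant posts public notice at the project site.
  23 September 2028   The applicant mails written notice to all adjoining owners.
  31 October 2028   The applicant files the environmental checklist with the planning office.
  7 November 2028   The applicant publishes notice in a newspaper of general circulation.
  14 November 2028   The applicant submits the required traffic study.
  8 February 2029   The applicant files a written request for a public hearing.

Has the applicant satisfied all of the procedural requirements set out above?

No

Step 1 — 6 and 27 days from 1 August 2028 (when the application is submitted) are 7 August 2028 and 28 August 2028 respectively; done 10 August 2028, which is between those dates.
Step 2 — counting 29 days from 15 August 2028 (end of the 5-day hold period, which began when the application fee is paid on 10 August 2028) gives a deadline of 13 September 2028; done 12 September 2028 — timely.
Step 3 — counting 16 days from 12 September 2028 (when on-site notice is posted) gives a deadline of 28 September 2028; done 23 September 2028 — timely.
Step 4 — 13 and 27 days from 5 October 2028 (end of the 12-day review period, which began when notice is mailed to adjoining owners on 23 September 2028) are 18 October 2028 and 1 November 2028 respectively; done 31 October 2028 — within the window.
Step 5 — 5 and 26 days from 31 October 2028 (when the environmental checklist is filed) are 5 November 2028 and 26 November 2028 respectively; done 7 November 2028 — within the window.
Step 6 — counting 10 days from 7 November 2028 (when newspaper notice is published) gives a deadline of 17 November 2028; done 14 November 2028 — timely.
Step 7 — counting 83 days from 14 November 2028 (when the traffic study is submitted) gives a deadline of 5 February 2029; not done until 8 February 2029, 3 days after the deadline.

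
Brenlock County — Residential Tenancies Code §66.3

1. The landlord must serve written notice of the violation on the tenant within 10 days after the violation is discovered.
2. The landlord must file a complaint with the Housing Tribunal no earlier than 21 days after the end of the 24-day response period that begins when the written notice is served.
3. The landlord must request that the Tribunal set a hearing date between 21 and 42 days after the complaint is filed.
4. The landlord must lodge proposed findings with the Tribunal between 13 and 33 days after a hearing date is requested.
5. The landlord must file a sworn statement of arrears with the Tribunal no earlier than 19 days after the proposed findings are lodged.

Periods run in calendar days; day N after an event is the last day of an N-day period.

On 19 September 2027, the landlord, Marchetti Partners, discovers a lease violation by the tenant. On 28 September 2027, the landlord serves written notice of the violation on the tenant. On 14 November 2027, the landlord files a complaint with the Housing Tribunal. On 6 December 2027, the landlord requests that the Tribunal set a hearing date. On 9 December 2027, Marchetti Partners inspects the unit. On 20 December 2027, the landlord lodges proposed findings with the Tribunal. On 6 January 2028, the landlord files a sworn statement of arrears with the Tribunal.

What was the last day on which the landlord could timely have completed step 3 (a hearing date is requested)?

Step 3 runs from 14 November 2027, when the complaint is filed. The window is 21–42 days after 14 November 2027; it closes on 26 December 2027.

26 December 2027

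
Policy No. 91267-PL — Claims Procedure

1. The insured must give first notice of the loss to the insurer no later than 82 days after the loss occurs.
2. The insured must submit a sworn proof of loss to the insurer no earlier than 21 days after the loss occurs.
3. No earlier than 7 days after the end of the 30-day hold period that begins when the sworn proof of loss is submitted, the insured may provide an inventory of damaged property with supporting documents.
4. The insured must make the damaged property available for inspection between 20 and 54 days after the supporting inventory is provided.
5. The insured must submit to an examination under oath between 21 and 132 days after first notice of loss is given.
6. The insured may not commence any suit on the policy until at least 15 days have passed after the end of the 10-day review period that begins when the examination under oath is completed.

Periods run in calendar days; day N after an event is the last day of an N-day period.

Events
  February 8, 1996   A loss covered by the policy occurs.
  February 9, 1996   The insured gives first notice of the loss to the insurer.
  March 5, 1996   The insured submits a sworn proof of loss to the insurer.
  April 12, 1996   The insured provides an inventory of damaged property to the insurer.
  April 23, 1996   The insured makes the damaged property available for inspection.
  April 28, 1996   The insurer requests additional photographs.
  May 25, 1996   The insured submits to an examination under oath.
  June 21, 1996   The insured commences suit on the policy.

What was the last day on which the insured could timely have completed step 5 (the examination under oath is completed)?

June 20, 1996

Step 5 runs from February 9, 1996, when first notice of loss is given. The window is 21–132 days after February 9, 1996; it closes on June 20, 1996.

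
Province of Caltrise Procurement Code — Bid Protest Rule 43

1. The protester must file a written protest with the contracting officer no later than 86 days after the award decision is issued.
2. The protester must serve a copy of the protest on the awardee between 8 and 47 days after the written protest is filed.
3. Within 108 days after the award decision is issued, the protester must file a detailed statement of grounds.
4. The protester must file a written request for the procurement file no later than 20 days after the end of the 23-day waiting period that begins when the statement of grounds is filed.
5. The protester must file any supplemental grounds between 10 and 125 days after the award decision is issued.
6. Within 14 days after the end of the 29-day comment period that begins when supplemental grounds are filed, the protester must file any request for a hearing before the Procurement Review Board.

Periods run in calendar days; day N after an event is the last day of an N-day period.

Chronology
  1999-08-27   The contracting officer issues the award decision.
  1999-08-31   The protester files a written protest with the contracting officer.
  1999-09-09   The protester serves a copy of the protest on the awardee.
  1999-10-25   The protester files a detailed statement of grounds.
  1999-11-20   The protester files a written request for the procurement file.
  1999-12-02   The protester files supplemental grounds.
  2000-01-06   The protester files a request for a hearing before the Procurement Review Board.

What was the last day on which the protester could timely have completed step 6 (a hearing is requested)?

2000-01-14

Supplemental grounds are filed on 1999-12-02; the 29-day comment period therefore ends 1999-12-31, and step 6 runs from that date. 14 days after 1999-12-31 is 2000-01-14.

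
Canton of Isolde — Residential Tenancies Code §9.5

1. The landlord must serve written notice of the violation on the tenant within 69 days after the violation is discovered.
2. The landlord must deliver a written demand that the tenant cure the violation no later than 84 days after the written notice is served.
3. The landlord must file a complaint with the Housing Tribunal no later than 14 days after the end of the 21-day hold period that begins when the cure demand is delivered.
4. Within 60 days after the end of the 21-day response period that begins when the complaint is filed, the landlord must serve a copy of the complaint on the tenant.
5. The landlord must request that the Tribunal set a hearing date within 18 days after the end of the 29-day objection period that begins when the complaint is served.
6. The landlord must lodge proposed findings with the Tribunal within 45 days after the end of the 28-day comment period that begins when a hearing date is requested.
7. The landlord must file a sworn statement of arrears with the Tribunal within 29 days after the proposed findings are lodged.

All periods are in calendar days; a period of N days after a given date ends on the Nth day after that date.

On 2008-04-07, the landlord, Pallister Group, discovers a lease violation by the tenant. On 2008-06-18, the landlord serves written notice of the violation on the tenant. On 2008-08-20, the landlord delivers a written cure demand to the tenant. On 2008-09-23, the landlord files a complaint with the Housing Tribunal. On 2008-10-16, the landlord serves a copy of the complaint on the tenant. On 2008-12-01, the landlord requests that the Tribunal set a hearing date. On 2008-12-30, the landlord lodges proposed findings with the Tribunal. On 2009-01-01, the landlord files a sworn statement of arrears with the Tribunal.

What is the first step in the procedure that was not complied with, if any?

Step 1

(1) due by 2008-04-07 + 69 days = 2008-06-15; not done until 2008-06-18, 3 days after the deadline.
No need to go further; step 1 was not satisfied.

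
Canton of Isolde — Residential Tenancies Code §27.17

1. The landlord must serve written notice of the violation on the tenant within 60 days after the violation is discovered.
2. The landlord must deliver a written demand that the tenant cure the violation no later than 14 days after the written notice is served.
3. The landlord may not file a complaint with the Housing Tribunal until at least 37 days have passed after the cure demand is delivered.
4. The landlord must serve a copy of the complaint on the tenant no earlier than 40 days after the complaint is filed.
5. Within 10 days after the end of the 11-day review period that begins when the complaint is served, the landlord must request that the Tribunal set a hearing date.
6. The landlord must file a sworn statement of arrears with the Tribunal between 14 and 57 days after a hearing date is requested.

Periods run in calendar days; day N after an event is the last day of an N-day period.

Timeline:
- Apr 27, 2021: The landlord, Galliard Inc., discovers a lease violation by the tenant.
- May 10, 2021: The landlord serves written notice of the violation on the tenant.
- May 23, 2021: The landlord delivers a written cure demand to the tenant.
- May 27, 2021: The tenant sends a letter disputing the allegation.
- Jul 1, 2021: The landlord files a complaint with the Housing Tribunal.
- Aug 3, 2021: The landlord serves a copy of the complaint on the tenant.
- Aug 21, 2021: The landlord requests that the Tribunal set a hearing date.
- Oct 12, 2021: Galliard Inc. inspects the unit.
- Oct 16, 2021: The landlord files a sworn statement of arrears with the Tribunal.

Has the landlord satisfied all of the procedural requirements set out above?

Step 1 — counting 60 days from Apr 27, 2021 (when the violation is discovered) gives a deadline of Jun 26, 2021; May 10, 2021 is within that limit.
Step 2 — counting 14 days from May 10, 2021 (when the written notice is served) gives a deadline of May 24, 2021; completed May 23, 2021, before the deadline.
Step 3 — must wait 37 days from May 23, 2021 (when the cure demand is delivered), so not before Jun 29, 2021; done Jul 1, 2021, after the minimum wait.
Step 4 — must wait 40 days from Jul 1, 2021 (when the complaint is filed), so not before Aug 10, 2021; Aug 3, 2021 is 7 days before the earliest permitted date.

No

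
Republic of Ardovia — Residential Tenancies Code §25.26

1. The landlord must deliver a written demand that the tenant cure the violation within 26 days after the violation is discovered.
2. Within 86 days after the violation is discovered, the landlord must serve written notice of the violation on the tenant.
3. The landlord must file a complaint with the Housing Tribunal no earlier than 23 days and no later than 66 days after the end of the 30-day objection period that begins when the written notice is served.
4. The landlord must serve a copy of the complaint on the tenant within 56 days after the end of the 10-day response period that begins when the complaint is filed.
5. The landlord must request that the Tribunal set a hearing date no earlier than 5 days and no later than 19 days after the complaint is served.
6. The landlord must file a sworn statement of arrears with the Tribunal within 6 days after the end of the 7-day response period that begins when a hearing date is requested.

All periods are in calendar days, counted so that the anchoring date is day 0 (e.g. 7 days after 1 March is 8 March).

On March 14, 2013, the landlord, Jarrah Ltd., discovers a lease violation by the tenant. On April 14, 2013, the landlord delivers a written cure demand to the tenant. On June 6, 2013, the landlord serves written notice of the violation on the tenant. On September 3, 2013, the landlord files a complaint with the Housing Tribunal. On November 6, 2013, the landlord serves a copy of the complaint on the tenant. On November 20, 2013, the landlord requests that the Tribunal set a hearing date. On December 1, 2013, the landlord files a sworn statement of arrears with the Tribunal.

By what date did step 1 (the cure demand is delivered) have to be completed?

April 9, 2013

Step 1 runs from March 14, 2013, when the violation is discovered. 26 days after March 14, 2013 is April 9, 2013.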